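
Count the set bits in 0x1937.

0x1937 = 1100100110111
Count the 1s: 1 + 1 + 1 + 1 + 1 + 1 + 1 + 1 = 8

8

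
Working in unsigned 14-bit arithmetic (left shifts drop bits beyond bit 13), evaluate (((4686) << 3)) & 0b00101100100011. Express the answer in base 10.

4686 = 01001001001110
→ << 3 (mod 2^14) → 01001001110000 = 4720
0b00101100100011 = 00101100100011
→ & → 00001000100000 = 544

544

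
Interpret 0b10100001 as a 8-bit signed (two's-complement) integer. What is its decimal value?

-95

pattern = 10100001 (MSB is 1 ⇒ negative)
Invert: 01011110, add 1 → 01011111 = 95, so the value is -95.
(Equivalently: 161 - 2^8 = 161 - 256 = -95.)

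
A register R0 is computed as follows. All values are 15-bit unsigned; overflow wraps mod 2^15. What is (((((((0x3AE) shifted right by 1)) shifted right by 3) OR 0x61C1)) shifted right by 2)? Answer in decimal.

0x3AE = 000001110101110
→ shifted right by 1 → 000000111010111 = 471
→ shifted right by 3 → 000000000111010 = 58
0x61C1 = 110000111000001
→ OR → 110000111111011 = 25083
→ shifted right by 2 → 001100001111110 = 6270

6270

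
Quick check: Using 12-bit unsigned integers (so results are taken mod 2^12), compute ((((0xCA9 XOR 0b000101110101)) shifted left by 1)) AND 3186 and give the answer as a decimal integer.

0xCA9 = 110010101001
0b000101110101 = 000101110101
→ XOR → 110111011100 = 3548
→ shifted left by 1 (mod 2^12) → 101110111000 = 3000
3186 = 110001110010
→ AND → 100000110000 = 2096

2096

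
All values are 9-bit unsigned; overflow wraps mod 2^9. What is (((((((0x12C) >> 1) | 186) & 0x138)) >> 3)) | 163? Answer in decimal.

167

0x12C = 100101100
→ >> 1 → 010010110 = 150
186 = 010111010
→ | → 010111110 = 190
0x138 = 100111000
→ & → 000111000 = 56
→ >> 3 → 000000111 = 7
163 = 010100011
→ | → 010100111 = 167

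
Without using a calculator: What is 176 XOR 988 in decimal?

876

176 = 0010110000
988 = 1111011100
XOR → 1101101100 = 876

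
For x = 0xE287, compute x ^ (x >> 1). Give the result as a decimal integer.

x = 1110001010000111 = 57991
x>>1 = 0111000101000011
XOR  = 1001001111000100 = 37828
(x ^ (x >> 1) gives the standard binary-reflected Gray code of x.)

37828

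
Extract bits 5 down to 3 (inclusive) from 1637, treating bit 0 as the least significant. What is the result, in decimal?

v = 0011001100101
Shift right by 3: 0011001100
Mask low 3 bits: 100 = 4

4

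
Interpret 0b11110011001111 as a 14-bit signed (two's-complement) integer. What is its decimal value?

-817

pattern = 11110011001111 (MSB is 1 ⇒ negative)
Invert: 00001100110000, add 1 → 00001100110001 = 817, so the value is -817.
(Equivalently: 15567 - 2^14 = 15567 - 16384 = -817.)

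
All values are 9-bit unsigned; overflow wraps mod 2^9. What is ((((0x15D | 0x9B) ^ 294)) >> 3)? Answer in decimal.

31

0x15D = 101011101
0x9B = 010011011
→ | → 111011111 = 479
294 = 100100110
→ ^ → 011111001 = 249
→ >> 3 → 000011111 = 31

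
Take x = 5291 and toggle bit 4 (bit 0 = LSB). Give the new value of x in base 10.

5307

x = 1010010101011
bit 4 is currently 0; toggle it via x ^ (1 << 4) = x ^ 16
→ 1010010111011 = 5307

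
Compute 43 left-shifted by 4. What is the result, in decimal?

688

43 = 0000101011
shift left by 4 → 1010110000 = 688
(equivalently, 43 × 2^4 = 43 × 16)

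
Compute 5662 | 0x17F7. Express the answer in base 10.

6143

5662 = 1011000011110
0x17F7 = 1011111110111
 OR → 1011111111111 = 6143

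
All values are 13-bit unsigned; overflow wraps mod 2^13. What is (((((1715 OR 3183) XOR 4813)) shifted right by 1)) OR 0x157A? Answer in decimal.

1715 = 0011010110011
3183 = 0110001101111
→ OR → 0111011111111 = 3839
4813 = 1001011001101
→ XOR → 1110000110010 = 7218
→ shifted right by 1 → 0111000011001 = 3609
0x157A = 1010101111010
→ OR → 1111101111011 = 8059

8059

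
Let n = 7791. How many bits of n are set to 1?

10

7791 = 1111001101111
Count the 1s: 1 + 1 + 1 + 1 + 1 + 1 + 1 + 1 + 1 + 1 = 10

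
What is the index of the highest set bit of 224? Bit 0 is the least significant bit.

7

224 = 11100000
The topmost 1 is at position 7 (since 2^7 = 128 ≤ 224 < 256).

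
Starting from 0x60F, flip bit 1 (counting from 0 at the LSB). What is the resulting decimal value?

x = 11000001111
bit 1 is currently 1; toggle it via x ^ (1 << 1) = x ^ 2
→ 11000001101 = 1549

1549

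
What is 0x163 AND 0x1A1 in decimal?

0x163 = 101100011
0x1A1 = 110100001
AND → 100100001 = 289

289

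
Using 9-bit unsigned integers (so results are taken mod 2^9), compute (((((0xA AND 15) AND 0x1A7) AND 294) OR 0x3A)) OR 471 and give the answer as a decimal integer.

0xA = 000001010
15 = 000001111
→ AND → 000001010 = 10
0x1A7 = 110100111
→ AND → 000000010 = 2
294 = 100100110
→ AND → 000000010 = 2
0x3A = 000111010
→ OR → 000111010 = 58
471 = 111010111
→ OR → 111111111 = 511

511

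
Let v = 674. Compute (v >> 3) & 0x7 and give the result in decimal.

v = 01010100010
Shift right by 3: 01010100
Mask low 3 bits: 100 = 4

4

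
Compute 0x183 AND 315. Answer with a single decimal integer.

259

0x183 = 110000011
315 = 100111011
AND → 100000011 = 259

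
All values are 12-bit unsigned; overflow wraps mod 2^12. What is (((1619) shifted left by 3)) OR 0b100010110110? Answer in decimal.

2750

1619 = 011001010011
→ shifted left by 3 (mod 2^12) → 001010011000 = 664
0b100010110110 = 100010110110
→ OR → 101010111110 = 2750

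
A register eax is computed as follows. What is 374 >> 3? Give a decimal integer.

374 = 101110110
shift right by 3 → 000101110 = 46
(equivalently, floor(374 / 8))

46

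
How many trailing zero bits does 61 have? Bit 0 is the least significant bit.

61 = 111101
Trailing zeros: 0, so the lowest set bit is bit 0 (value 1).

0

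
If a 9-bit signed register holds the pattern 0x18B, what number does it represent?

pattern = 110001011 (MSB is 1 ⇒ negative)
Invert: 001110100, add 1 → 001110101 = 117, so the value is -117.
(Equivalently: 395 - 2^9 = 395 - 512 = -117.)

-117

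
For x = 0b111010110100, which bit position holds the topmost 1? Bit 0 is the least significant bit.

0b111010110100 = 111010110100
The topmost 1 is at position 11 (since 2^11 = 2048 ≤ 3764 < 4096).

11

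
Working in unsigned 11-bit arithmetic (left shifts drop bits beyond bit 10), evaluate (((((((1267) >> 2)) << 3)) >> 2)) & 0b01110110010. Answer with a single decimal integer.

48

1267 = 10011110011
→ >> 2 → 00100111100 = 316
→ << 3 (mod 2^11) → 00111100000 = 480
→ >> 2 → 00001111000 = 120
0b01110110010 = 01110110010
→ & → 00000110000 = 48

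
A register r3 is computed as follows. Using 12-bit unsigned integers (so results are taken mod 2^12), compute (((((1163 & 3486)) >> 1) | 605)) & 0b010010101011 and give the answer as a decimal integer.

9

1163 = 010010001011
3486 = 110110011110
→ & → 010010001010 = 1162
→ >> 1 → 001001000101 = 581
605 = 001001011101
→ | → 001001011101 = 605
0b010010101011 = 010010101011
→ & → 000000001001 = 9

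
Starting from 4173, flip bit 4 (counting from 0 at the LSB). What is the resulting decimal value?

x = 1000001001101
bit 4 is currently 0; toggle it via x ^ (1 << 4) = x ^ 16
→ 1000001011101 = 4189

4189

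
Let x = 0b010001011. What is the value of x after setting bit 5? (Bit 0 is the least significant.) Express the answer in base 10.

171

x = 010001011
bit 5 is currently 0; set it via x | (1 << 5) = x | 32
→ 010101011 = 171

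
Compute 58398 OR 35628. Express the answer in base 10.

61246

58398 = 1110010000011110
35628 = 1000101100101100
 OR → 1110111100111110 = 61246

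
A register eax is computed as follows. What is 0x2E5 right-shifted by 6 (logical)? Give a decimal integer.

0x2E5 = 1011100101
shift right by 6 → 0000001011 = 11
(equivalently, floor(741 / 64))

11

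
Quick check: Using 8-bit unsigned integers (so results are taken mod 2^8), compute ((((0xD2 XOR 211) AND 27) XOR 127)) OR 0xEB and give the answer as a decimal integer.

255

0xD2 = 11010010
211 = 11010011
→ XOR → 00000001 = 1
27 = 00011011
→ AND → 00000001 = 1
127 = 01111111
→ XOR → 01111110 = 126
0xEB = 11101011
→ OR → 11111111 = 255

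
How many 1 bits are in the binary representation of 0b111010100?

n = 111010100
Count the 1s: 1 + 1 + 1 + 1 + 1 = 5

5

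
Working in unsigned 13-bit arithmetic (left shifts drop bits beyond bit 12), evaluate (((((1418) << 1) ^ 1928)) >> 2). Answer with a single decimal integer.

807

1418 = 0010110001010
→ << 1 (mod 2^13) → 0101100010100 = 2836
1928 = 0011110001000
→ ^ → 0110010011100 = 3228
→ >> 2 → 0001100100111 = 807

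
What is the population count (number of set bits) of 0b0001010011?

n = 1010011
Count the 1s: 1 + 1 + 1 + 1 = 4

4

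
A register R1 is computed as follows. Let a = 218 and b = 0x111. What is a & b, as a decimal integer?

16

218 = 011011010
0x111 = 100010001
AND → 000010000 = 16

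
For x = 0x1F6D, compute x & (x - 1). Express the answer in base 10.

x = 1111101101101 = 8045
x - 1 = 1111101101100
AND   = 1111101101100 = 8044
(x & (x - 1) clears the lowest set bit of x.)

8044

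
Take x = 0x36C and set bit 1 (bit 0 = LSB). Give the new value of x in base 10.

x = 001101101100
bit 1 is currently 0; set it via x | (1 << 1) = x | 2
→ 001101101110 = 878

878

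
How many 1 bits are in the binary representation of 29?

29 = 11101
Count the 1s: 1 + 1 + 1 + 1 = 4

4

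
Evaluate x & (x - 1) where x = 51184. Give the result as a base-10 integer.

x = 1100011111110000 = 51184
x - 1 = 1100011111101111
AND   = 1100011111100000 = 51168
(x & (x - 1) clears the lowest set bit of x.)

51168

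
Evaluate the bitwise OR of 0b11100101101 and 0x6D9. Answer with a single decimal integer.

a = 11100101101
0x6D9 = 11011011001
 OR → 11111111101 = 2045

2045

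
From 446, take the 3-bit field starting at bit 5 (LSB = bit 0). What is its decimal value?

5

v = 00110111110
Shift right by 5: 001101
Mask low 3 bits: 101 = 5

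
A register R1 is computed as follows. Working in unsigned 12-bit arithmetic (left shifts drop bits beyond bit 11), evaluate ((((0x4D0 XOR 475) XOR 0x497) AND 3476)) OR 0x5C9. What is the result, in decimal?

1501

0x4D0 = 010011010000
475 = 000111011011
→ XOR → 010100001011 = 1291
0x497 = 010010010111
→ XOR → 000110011100 = 412
3476 = 110110010100
→ AND → 000110010100 = 404
0x5C9 = 010111001001
→ OR → 010111011101 = 1501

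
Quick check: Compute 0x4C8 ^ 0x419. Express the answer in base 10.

0x4C8 = 10011001000
0x419 = 10000011001
XOR → 00011010001 = 209

209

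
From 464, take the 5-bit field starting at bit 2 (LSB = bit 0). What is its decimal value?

20

v = 00111010000
Shift right by 2: 001110100
Mask low 5 bits: 10100 = 20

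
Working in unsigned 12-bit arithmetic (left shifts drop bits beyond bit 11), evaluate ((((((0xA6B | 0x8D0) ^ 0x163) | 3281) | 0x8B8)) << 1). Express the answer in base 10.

4082

0xA6B = 101001101011
0x8D0 = 100011010000
→ | → 101011111011 = 2811
0x163 = 000101100011
→ ^ → 101110011000 = 2968
3281 = 110011010001
→ | → 111111011001 = 4057
0x8B8 = 100010111000
→ | → 111111111001 = 4089
→ << 1 (mod 2^12) → 111111110010 = 4082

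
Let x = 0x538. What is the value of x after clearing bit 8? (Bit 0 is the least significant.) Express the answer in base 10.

x = 10100111000
bit 8 is currently 1; clear it via x & ~(1 << 8) = x & ~256
→ 10000111000 = 1080

1080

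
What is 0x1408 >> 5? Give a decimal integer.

160

0x1408 = 1010000001000
shift right by 5 → 0000010100000 = 160
(equivalently, floor(5128 / 32))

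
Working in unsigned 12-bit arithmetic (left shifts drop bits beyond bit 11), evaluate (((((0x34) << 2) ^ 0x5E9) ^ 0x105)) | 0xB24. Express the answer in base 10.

0x34 = 000000110100
→ << 2 (mod 2^12) → 000011010000 = 208
0x5E9 = 010111101001
→ ^ → 010100111001 = 1337
0x105 = 000100000101
→ ^ → 010000111100 = 1084
0xB24 = 101100100100
→ | → 111100111100 = 3900

3900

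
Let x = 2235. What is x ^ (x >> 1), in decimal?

x = 100010111011 = 2235
x>>1 = 010001011101
XOR  = 110011100110 = 3302
(x ^ (x >> 1) gives the standard binary-reflected Gray code of x.)

3302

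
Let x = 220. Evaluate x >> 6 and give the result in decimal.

3

220 = 11011100
shift right by 6 → 00000011 = 3
(equivalently, floor(220 / 64))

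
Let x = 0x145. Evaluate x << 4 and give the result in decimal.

0x145 = 0000101000101
shift left by 4 → 1010001010000 = 5200
(equivalently, 325 × 2^4 = 325 × 16)

5200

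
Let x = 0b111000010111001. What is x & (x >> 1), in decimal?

x = 111000010111001 = 28857
x>>1 = 011100001011100
AND  = 011000000011000 = 12312
(x & (x >> 1) has a 1 wherever x has two consecutive 1 bits.)

12312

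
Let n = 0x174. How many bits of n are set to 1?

5

0x174 = 101110100
Count the 1s: 1 + 1 + 1 + 1 + 1 = 5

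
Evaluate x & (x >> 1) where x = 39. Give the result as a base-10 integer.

x = 100111 = 39
x>>1 = 010011
AND  = 000011 = 3
(x & (x >> 1) has a 1 wherever x has two consecutive 1 bits.)

3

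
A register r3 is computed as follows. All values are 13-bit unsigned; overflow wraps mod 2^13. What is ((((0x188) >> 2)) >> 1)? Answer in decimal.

0x188 = 0000110001000
→ >> 2 → 0000001100010 = 98
→ >> 1 → 0000000110001 = 49

49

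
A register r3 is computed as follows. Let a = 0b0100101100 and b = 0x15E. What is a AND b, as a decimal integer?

a = 100101100
0x15E = 101011110
AND → 100001100 = 268

268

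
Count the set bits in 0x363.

6

0x363 = 1101100011
Count the 1s: 1 + 1 + 1 + 1 + 1 + 1 = 6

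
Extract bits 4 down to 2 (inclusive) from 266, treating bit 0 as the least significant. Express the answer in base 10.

v = 0100001010
Shift right by 2: 01000010
Mask low 3 bits: 010 = 2

2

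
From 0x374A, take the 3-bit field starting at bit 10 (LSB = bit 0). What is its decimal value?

5

v = 11011101001010
Shift right by 10: 1101
Mask low 3 bits: 101 = 5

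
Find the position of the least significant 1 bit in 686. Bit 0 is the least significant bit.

686 = 1010101110
Trailing zeros: 1, so the lowest set bit is bit 1 (value 2).

1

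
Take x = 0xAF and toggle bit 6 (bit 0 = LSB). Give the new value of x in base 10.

239

x = 010101111
bit 6 is currently 0; toggle it via x ^ (1 << 6) = x ^ 64
→ 011101111 = 239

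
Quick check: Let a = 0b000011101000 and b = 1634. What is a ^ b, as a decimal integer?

1674

a = 00011101000
1634 = 11001100010
XOR → 11010001010 = 1674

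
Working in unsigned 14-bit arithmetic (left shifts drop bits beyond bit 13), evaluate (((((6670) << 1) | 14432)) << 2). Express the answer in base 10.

6670 = 01101000001110
→ << 1 (mod 2^14) → 11010000011100 = 13340
14432 = 11100001100000
→ | → 11110001111100 = 15484
→ << 2 (mod 2^14) → 11000111110000 = 12784

12784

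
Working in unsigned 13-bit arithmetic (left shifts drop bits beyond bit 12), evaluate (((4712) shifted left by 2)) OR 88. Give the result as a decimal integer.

2552

4712 = 1001001101000
→ shifted left by 2 (mod 2^13) → 0100110100000 = 2464
88 = 0000001011000
→ OR → 0100111111000 = 2552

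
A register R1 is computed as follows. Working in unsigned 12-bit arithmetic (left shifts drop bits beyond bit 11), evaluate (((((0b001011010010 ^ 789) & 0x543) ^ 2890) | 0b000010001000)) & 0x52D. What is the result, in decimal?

0b001011010010 = 001011010010
789 = 001100010101
→ ^ → 000111000111 = 455
0x543 = 010101000011
→ & → 000101000011 = 323
2890 = 101101001010
→ ^ → 101000001001 = 2569
0b000010001000 = 000010001000
→ | → 101010001001 = 2697
0x52D = 010100101101
→ & → 000000001001 = 9

9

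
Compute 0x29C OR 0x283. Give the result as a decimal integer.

671

0x29C = 1010011100
0x283 = 1010000011
 OR → 1010011111 = 671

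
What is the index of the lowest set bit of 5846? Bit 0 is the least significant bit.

5846 = 1011011010110
Trailing zeros: 1, so the lowest set bit is bit 1 (value 2).

1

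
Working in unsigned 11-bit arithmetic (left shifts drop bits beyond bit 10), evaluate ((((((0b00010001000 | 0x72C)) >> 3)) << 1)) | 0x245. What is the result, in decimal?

0b00010001000 = 00010001000
0x72C = 11100101100
→ | → 11110101100 = 1964
→ >> 3 → 00011110101 = 245
→ << 1 (mod 2^11) → 00111101010 = 490
0x245 = 01001000101
→ | → 01111101111 = 1007

1007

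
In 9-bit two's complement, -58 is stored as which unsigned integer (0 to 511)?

58 in 9 bits: 000111010
Invert: 111000101
Add 1:  111000110 = 454
(Check: 2^9 - 58 = 512 - 58 = 454.)

454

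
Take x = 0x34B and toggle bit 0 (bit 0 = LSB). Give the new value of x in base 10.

x = 01101001011
bit 0 is currently 1; toggle it via x ^ (1 << 0) = x ^ 1
→ 01101001010 = 842

842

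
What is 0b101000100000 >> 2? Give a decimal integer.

648

x = 101000100000
shift right by 2 → 001010001000 = 648
(equivalently, floor(2592 / 4))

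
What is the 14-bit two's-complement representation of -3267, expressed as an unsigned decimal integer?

13117

3267 in 14 bits: 00110011000011
Invert: 11001100111100
Add 1:  11001100111101 = 13117
(Check: 2^14 - 3267 = 16384 - 3267 = 13117.)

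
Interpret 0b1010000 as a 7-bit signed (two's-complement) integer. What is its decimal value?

pattern = 1010000 (MSB is 1 ⇒ negative)
Invert: 0101111, add 1 → 0110000 = 48, so the value is -48.
(Equivalently: 80 - 2^7 = 80 - 128 = -48.)

-48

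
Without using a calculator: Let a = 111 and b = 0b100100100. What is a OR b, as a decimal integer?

367

111 = 001101111
b = 100100100
 OR → 101101111 = 367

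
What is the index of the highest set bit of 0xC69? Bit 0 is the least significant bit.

11

0xC69 = 110001101001
The topmost 1 is at position 11 (since 2^11 = 2048 ≤ 3177 < 4096).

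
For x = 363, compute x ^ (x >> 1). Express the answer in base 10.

x = 101101011 = 363
x>>1 = 010110101
XOR  = 111011110 = 478
(x ^ (x >> 1) gives the standard binary-reflected Gray code of x.)

478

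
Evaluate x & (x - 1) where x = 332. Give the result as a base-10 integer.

x = 101001100 = 332
x - 1 = 101001011
AND   = 101001000 = 328
(x & (x - 1) clears the lowest set bit of x.)

328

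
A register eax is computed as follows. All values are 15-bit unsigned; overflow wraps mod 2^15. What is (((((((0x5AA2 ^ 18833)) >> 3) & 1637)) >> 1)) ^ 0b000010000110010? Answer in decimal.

0x5AA2 = 101101010100010
18833 = 100100110010001
→ ^ → 001001100110011 = 4915
→ >> 3 → 000001001100110 = 614
1637 = 000011001100101
→ & → 000001001100100 = 612
→ >> 1 → 000000100110010 = 306
0b000010000110010 = 000010000110010
→ ^ → 000010100000000 = 1280

1280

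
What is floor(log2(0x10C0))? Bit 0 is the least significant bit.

0x10C0 = 1000011000000
The topmost 1 is at position 12 (since 2^12 = 4096 ≤ 4288 < 8192).

12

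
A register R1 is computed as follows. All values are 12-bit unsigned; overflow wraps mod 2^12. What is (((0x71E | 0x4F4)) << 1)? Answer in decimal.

0x71E = 011100011110
0x4F4 = 010011110100
→ | → 011111111110 = 2046
→ << 1 (mod 2^12) → 111111111100 = 4092

4092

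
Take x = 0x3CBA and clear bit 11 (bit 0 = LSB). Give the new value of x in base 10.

x = 11110010111010
bit 11 is currently 1; clear it via x & ~(1 << 11) = x & ~2048
→ 11010010111010 = 13498

13498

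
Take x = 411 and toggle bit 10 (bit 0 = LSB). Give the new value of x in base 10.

1435

x = 00110011011
bit 10 is currently 0; toggle it via x ^ (1 << 10) = x ^ 1024
→ 10110011011 = 1435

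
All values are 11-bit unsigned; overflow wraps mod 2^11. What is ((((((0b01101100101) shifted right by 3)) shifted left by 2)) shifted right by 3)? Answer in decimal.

0b01101100101 = 01101100101
→ shifted right by 3 → 00001101100 = 108
→ shifted left by 2 (mod 2^11) → 00110110000 = 432
→ shifted right by 3 → 00000110110 = 54

54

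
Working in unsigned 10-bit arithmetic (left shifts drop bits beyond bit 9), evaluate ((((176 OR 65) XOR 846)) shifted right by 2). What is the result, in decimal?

239

176 = 0010110000
65 = 0001000001
→ OR → 0011110001 = 241
846 = 1101001110
→ XOR → 1110111111 = 959
→ shifted right by 2 → 0011101111 = 239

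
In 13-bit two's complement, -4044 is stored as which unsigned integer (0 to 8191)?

4044 in 13 bits: 0111111001100
Invert: 1000000110011
Add 1:  1000000110100 = 4148
(Check: 2^13 - 4044 = 8192 - 4044 = 4148.)

4148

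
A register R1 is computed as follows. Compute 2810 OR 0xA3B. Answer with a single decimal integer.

2811

2810 = 101011111010
0xA3B = 101000111011
 OR → 101011111011 = 2811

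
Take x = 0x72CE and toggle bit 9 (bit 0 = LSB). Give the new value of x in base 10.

x = 111001011001110
bit 9 is currently 1; toggle it via x ^ (1 << 9) = x ^ 512
→ 111000011001110 = 28878

28878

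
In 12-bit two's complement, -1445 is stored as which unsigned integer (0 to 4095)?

1445 in 12 bits: 010110100101
Invert: 101001011010
Add 1:  101001011011 = 2651
(Check: 2^12 - 1445 = 4096 - 1445 = 2651.)

2651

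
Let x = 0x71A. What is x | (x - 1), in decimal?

1819

x = 11100011010 = 1818
x - 1 = 11100011001
OR    = 11100011011 = 1819
(x | (x - 1) sets all bits below the lowest set bit.)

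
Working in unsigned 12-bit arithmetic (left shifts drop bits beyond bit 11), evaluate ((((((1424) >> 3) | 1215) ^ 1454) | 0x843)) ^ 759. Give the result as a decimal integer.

2980

1424 = 010110010000
→ >> 3 → 000010110010 = 178
1215 = 010010111111
→ | → 010010111111 = 1215
1454 = 010110101110
→ ^ → 000100010001 = 273
0x843 = 100001000011
→ | → 100101010011 = 2387
759 = 001011110111
→ ^ → 101110100100 = 2980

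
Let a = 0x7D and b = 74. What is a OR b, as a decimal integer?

0x7D = 1111101
74 = 1001010
 OR → 1111111 = 127

127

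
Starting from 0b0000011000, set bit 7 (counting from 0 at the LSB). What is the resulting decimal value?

x = 0000011000
bit 7 is currently 0; set it via x | (1 << 7) = x | 128
→ 0010011000 = 152

152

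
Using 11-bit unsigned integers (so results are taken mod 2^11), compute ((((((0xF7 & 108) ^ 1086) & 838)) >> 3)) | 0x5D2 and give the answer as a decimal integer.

0xF7 = 00011110111
108 = 00001101100
→ & → 00001100100 = 100
1086 = 10000111110
→ ^ → 10001011010 = 1114
838 = 01101000110
→ & → 00001000010 = 66
→ >> 3 → 00000001000 = 8
0x5D2 = 10111010010
→ | → 10111011010 = 1498

1498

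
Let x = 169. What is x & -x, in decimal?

1

x = 10101001 = 169
-x (two's complement) = …01010111
AND   = 00000001 = 1
(x & -x isolates the lowest set bit of x.)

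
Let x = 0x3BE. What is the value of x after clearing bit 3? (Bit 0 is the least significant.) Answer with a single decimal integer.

950

x = 01110111110
bit 3 is currently 1; clear it via x & ~(1 << 3) = x & ~8
→ 01110110110 = 950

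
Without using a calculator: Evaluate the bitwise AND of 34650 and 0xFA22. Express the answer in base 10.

33282

34650 = 1000011101011010
0xFA22 = 1111101000100010
AND → 1000001000000010 = 33282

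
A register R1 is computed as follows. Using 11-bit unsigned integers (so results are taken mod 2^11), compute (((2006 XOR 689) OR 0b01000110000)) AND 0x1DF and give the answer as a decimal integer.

2006 = 11111010110
689 = 01010110001
→ XOR → 10101100111 = 1383
0b01000110000 = 01000110000
→ OR → 11101110111 = 1911
0x1DF = 00111011111
→ AND → 00101010111 = 343

343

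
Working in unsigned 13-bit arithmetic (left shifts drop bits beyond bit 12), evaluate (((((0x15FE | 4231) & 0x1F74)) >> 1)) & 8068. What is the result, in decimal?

2688

0x15FE = 1010111111110
4231 = 1000010000111
→ | → 1010111111111 = 5631
0x1F74 = 1111101110100
→ & → 1010101110100 = 5492
→ >> 1 → 0101010111010 = 2746
8068 = 1111110000100
→ & → 0101010000000 = 2688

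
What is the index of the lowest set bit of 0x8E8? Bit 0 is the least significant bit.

0x8E8 = 100011101000
Trailing zeros: 3, so the lowest set bit is bit 3 (value 8).

3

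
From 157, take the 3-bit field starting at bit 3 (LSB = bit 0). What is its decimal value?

3

v = 010011101
Shift right by 3: 010011
Mask low 3 bits: 011 = 3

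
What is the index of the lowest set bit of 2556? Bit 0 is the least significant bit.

2

2556 = 100111111100
Trailing zeros: 2, so the lowest set bit is bit 2 (value 4).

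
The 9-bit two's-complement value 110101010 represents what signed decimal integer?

-86

pattern = 110101010 (MSB is 1 ⇒ negative)
Invert: 001010101, add 1 → 001010110 = 86, so the value is -86.
(Equivalently: 426 - 2^9 = 426 - 512 = -86.)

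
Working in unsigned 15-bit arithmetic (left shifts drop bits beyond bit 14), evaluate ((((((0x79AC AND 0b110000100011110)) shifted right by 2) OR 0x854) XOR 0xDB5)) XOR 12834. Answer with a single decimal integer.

0x79AC = 111100110101100
0b110000100011110 = 110000100011110
→ AND → 110000100001100 = 24844
→ shifted right by 2 → 001100001000011 = 6211
0x854 = 000100001010100
→ OR → 001100001010111 = 6231
0xDB5 = 000110110110101
→ XOR → 001010111100010 = 5602
12834 = 011001000100010
→ XOR → 010011111000000 = 10176

10176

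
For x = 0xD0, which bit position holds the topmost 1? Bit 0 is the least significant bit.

7

0xD0 = 11010000
The topmost 1 is at position 7 (since 2^7 = 128 ≤ 208 < 256).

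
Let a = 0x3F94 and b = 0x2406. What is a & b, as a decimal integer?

0x3F94 = 11111110010100
0x2406 = 10010000000110
AND → 10010000000100 = 9220

9220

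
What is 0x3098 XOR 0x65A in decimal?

0x3098 = 11000010011000
0x65A = 00011001011010
XOR → 11011011000010 = 14018

14018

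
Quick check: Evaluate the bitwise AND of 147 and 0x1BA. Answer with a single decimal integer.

146

147 = 010010011
0x1BA = 110111010
AND → 010010010 = 146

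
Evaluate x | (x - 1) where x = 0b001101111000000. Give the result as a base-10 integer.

7167

x = 1101111000000 = 7104
x - 1 = 1101110111111
OR    = 1101111111111 = 7167
(x | (x - 1) sets all bits below the lowest set bit.)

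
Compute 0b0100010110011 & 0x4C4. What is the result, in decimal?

a = 100010110011
0x4C4 = 010011000100
AND → 000010000000 = 128

128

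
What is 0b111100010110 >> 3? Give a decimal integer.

x = 111100010110
shift right by 3 → 000111100010 = 482
(equivalently, floor(3862 / 8))

482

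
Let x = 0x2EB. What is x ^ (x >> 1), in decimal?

926

x = 1011101011 = 747
x>>1 = 0101110101
XOR  = 1110011110 = 926
(x ^ (x >> 1) gives the standard binary-reflected Gray code of x.)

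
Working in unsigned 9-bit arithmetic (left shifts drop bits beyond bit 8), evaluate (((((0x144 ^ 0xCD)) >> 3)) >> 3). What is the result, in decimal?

0x144 = 101000100
0xCD = 011001101
→ ^ → 110001001 = 393
→ >> 3 → 000110001 = 49
→ >> 3 → 000000110 = 6

6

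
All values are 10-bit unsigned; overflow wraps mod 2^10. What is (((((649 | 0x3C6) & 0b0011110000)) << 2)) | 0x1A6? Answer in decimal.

934

649 = 1010001001
0x3C6 = 1111000110
→ | → 1111001111 = 975
0b0011110000 = 0011110000
→ & → 0011000000 = 192
→ << 2 (mod 2^10) → 1100000000 = 768
0x1A6 = 0110100110
→ | → 1110100110 = 934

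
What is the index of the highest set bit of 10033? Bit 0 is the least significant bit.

10033 = 10011100110001
The topmost 1 is at position 13 (since 2^13 = 8192 ≤ 10033 < 16384).

13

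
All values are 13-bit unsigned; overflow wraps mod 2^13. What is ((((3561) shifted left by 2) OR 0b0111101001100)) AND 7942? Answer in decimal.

3561 = 0110111101001
→ shifted left by 2 (mod 2^13) → 1011110100100 = 6052
0b0111101001100 = 0111101001100
→ OR → 1111111101100 = 8172
7942 = 1111100000110
→ AND → 1111100000100 = 7940

7940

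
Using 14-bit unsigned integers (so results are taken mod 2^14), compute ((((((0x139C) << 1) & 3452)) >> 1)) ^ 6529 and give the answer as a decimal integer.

6941

0x139C = 01001110011100
→ << 1 (mod 2^14) → 10011100111000 = 10040
3452 = 00110101111100
→ & → 00010100111000 = 1336
→ >> 1 → 00001010011100 = 668
6529 = 01100110000001
→ ^ → 01101100011101 = 6941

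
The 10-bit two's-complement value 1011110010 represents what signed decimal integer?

-270

pattern = 1011110010 (MSB is 1 ⇒ negative)
Invert: 0100001101, add 1 → 0100001110 = 270, so the value is -270.
(Equivalently: 754 - 2^10 = 754 - 1024 = -270.)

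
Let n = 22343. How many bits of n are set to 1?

22343 = 101011101000111
Count the 1s: 1 + 1 + 1 + 1 + 1 + 1 + 1 + 1 + 1 = 9

9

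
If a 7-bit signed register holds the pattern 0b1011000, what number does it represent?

-40

pattern = 1011000 (MSB is 1 ⇒ negative)
Invert: 0100111, add 1 → 0101000 = 40, so the value is -40.
(Equivalently: 88 - 2^7 = 88 - 128 = -40.)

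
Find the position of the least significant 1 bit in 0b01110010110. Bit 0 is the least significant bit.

0b01110010110 = 1110010110
Trailing zeros: 1, so the lowest set bit is bit 1 (value 2).

1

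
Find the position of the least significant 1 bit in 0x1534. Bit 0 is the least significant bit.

0x1534 = 1010100110100
Trailing zeros: 2, so the lowest set bit is bit 2 (value 4).

2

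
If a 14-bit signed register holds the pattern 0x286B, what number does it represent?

-6037

pattern = 10100001101011 (MSB is 1 ⇒ negative)
Invert: 01011110010100, add 1 → 01011110010101 = 6037, so the value is -6037.
(Equivalently: 10347 - 2^14 = 10347 - 16384 = -6037.)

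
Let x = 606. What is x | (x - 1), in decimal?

607

x = 1001011110 = 606
x - 1 = 1001011101
OR    = 1001011111 = 607
(x | (x - 1) sets all bits below the lowest set bit.)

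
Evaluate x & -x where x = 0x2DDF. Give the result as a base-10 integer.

1

x = 10110111011111 = 11743
-x (two's complement) = …01001000100001
AND   = 00000000000001 = 1
(x & -x isolates the lowest set bit of x.)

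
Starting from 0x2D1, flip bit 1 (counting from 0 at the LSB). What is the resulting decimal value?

723

x = 0001011010001
bit 1 is currently 0; toggle it via x ^ (1 << 1) = x ^ 2
→ 0001011010011 = 723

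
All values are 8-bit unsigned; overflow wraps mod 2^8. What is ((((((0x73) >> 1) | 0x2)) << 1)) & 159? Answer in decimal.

0x73 = 01110011
→ >> 1 → 00111001 = 57
0x2 = 00000010
→ | → 00111011 = 59
→ << 1 (mod 2^8) → 01110110 = 118
159 = 10011111
→ & → 00010110 = 22

22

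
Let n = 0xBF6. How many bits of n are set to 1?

0xBF6 = 101111110110
Count the 1s: 1 + 1 + 1 + 1 + 1 + 1 + 1 + 1 + 1 = 9

9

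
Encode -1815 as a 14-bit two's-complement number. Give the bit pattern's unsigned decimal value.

14569

1815 in 14 bits: 00011100010111
Invert: 11100011101000
Add 1:  11100011101001 = 14569
(Check: 2^14 - 1815 = 16384 - 1815 = 14569.)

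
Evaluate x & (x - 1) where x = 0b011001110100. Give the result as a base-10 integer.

x = 11001110100 = 1652
x - 1 = 11001110011
AND   = 11001110000 = 1648
(x & (x - 1) clears the lowest set bit of x.)

1648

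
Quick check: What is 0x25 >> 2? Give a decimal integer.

9

0x25 = 100101
shift right by 2 → 001001 = 9
(equivalently, floor(37 / 4))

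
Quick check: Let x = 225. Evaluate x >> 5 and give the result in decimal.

7

225 = 11100001
shift right by 5 → 00000111 = 7
(equivalently, floor(225 / 32))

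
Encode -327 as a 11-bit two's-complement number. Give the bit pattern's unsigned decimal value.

1721

327 in 11 bits: 00101000111
Invert: 11010111000
Add 1:  11010111001 = 1721
(Check: 2^11 - 327 = 2048 - 327 = 1721.)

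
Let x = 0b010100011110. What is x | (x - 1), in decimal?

1311

x = 10100011110 = 1310
x - 1 = 10100011101
OR    = 10100011111 = 1311
(x | (x - 1) sets all bits below the lowest set bit.)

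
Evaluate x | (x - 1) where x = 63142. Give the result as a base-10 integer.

x = 1111011010100110 = 63142
x - 1 = 1111011010100101
OR    = 1111011010100111 = 63143
(x | (x - 1) sets all bits below the lowest set bit.)

63143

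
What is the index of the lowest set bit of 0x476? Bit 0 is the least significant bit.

1

0x476 = 10001110110
Trailing zeros: 1, so the lowest set bit is bit 1 (value 2).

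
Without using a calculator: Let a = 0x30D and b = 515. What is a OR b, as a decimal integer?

0x30D = 1100001101
515 = 1000000011
 OR → 1100001111 = 783

783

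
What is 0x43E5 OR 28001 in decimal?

0x43E5 = 100001111100101
28001 = 110110101100001
 OR → 110111111100101 = 28645

28645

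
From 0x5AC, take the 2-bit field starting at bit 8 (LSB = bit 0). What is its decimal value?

1

v = 10110101100
Shift right by 8: 101
Mask low 2 bits: 01 = 1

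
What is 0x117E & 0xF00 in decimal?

256

0x117E = 1000101111110
0xF00 = 0111100000000
AND → 0000100000000 = 256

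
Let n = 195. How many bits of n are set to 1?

195 = 11000011
Count the 1s: 1 + 1 + 1 + 1 = 4

4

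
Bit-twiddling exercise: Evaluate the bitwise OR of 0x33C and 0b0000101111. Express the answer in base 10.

831

0x33C = 1100111100
b = 0000101111
 OR → 1100111111 = 831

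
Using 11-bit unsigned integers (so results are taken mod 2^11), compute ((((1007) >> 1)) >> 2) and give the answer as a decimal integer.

125

1007 = 01111101111
→ >> 1 → 00111110111 = 503
→ >> 2 → 00001111101 = 125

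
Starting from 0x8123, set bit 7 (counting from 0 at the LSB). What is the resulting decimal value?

33187

x = 1000000100100011
bit 7 is currently 0; set it via x | (1 << 7) = x | 128
→ 1000000110100011 = 33187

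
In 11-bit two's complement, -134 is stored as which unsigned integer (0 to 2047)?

1914

134 in 11 bits: 00010000110
Invert: 11101111001
Add 1:  11101111010 = 1914
(Check: 2^11 - 134 = 2048 - 134 = 1914.)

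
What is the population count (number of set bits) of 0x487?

0x487 = 10010000111
Count the 1s: 1 + 1 + 1 + 1 + 1 = 5

5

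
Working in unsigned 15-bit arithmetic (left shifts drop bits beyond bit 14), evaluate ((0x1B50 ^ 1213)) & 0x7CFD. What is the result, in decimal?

7405

0x1B50 = 001101101010000
1213 = 000010010111101
→ ^ → 001111111101101 = 8173
0x7CFD = 111110011111101
→ & → 001110011101101 = 7405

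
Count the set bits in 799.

7

799 = 1100011111
Count the 1s: 1 + 1 + 1 + 1 + 1 + 1 + 1 = 7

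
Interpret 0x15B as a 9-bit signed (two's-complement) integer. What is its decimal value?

pattern = 101011011 (MSB is 1 ⇒ negative)
Invert: 010100100, add 1 → 010100101 = 165, so the value is -165.
(Equivalently: 347 - 2^9 = 347 - 512 = -165.)

-165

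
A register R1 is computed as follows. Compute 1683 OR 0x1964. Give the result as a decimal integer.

8183

1683 = 0011010010011
0x1964 = 1100101100100
 OR → 1111111110111 = 8183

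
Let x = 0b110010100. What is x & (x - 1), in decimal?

400

x = 110010100 = 404
x - 1 = 110010011
AND   = 110010000 = 400
(x & (x - 1) clears the lowest set bit of x.)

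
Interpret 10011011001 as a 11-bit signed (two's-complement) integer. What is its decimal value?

-807

pattern = 10011011001 (MSB is 1 ⇒ negative)
Invert: 01100100110, add 1 → 01100100111 = 807, so the value is -807.
(Equivalently: 1241 - 2^11 = 1241 - 2048 = -807.)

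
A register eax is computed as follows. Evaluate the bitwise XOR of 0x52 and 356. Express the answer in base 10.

310

0x52 = 001010010
356 = 101100100
XOR → 100110110 = 310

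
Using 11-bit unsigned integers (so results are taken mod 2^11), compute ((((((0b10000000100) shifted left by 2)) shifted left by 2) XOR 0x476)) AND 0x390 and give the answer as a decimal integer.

0b10000000100 = 10000000100
→ shifted left by 2 (mod 2^11) → 00000010000 = 16
→ shifted left by 2 (mod 2^11) → 00001000000 = 64
0x476 = 10001110110
→ XOR → 10000110110 = 1078
0x390 = 01110010000
→ AND → 00000010000 = 16

16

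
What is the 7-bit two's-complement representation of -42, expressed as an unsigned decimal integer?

86

42 in 7 bits: 0101010
Invert: 1010101
Add 1:  1010110 = 86
(Check: 2^7 - 42 = 128 - 42 = 86.)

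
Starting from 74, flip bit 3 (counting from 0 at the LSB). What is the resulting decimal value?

x = 00001001010
bit 3 is currently 1; toggle it via x ^ (1 << 3) = x ^ 8
→ 00001000010 = 66

66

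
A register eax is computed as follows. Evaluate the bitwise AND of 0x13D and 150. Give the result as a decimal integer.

20

0x13D = 100111101
150 = 010010110
AND → 000010100 = 20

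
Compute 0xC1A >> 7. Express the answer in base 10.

0xC1A = 110000011010
shift right by 7 → 000000011000 = 24
(equivalently, floor(3098 / 128))

24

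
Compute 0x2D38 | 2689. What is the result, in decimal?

12217

0x2D38 = 10110100111000
2689 = 00101010000001
 OR → 10111110111001 = 12217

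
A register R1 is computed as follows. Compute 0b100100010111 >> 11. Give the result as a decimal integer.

1

x = 100100010111
shift right by 11 → 000000000001 = 1
(equivalently, floor(2327 / 2048))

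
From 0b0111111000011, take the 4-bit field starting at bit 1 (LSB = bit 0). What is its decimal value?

v = 0111111000011
Shift right by 1: 011111100001
Mask low 4 bits: 0001 = 1

1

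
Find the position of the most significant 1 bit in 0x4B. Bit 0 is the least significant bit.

0x4B = 1001011
The topmost 1 is at position 6 (since 2^6 = 64 ≤ 75 < 128).

6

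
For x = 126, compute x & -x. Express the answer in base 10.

x = 1111110 = 126
-x (two's complement) = …0000010
AND   = 0000010 = 2
(x & -x isolates the lowest set bit of x.)

2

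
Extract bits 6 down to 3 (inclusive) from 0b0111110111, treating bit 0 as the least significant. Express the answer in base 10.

v = 0111110111
Shift right by 3: 0111110
Mask low 4 bits: 1110 = 14

14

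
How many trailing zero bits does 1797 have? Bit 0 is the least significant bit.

1797 = 11100000101
Trailing zeros: 0, so the lowest set bit is bit 0 (value 1).

0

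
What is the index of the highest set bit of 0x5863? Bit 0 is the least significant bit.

14

0x5863 = 101100001100011
The topmost 1 is at position 14 (since 2^14 = 16384 ≤ 22627 < 32768).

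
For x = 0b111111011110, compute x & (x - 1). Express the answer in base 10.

4060

x = 111111011110 = 4062
x - 1 = 111111011101
AND   = 111111011100 = 4060
(x & (x - 1) clears the lowest set bit of x.)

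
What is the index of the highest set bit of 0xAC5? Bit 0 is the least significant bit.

0xAC5 = 101011000101
The topmost 1 is at position 11 (since 2^11 = 2048 ≤ 2757 < 4096).

11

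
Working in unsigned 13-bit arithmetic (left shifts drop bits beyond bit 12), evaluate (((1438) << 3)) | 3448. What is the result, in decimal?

3576

1438 = 0010110011110
→ << 3 (mod 2^13) → 0110011110000 = 3312
3448 = 0110101111000
→ | → 0110111111000 = 3576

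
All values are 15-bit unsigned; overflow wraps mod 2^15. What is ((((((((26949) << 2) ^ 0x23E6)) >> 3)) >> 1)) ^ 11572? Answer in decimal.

26949 = 110100101000101
→ << 2 (mod 2^15) → 010010100010100 = 9492
0x23E6 = 010001111100110
→ ^ → 000011011110010 = 1778
→ >> 3 → 000000011011110 = 222
→ >> 1 → 000000001101111 = 111
11572 = 010110100110100
→ ^ → 010110101011011 = 11611

11611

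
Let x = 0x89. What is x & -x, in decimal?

1

x = 10001001 = 137
-x (two's complement) = …01110111
AND   = 00000001 = 1
(x & -x isolates the lowest set bit of x.)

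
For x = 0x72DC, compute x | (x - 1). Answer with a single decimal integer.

x = 111001011011100 = 29404
x - 1 = 111001011011011
OR    = 111001011011111 = 29407
(x | (x - 1) sets all bits below the lowest set bit.)

29407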